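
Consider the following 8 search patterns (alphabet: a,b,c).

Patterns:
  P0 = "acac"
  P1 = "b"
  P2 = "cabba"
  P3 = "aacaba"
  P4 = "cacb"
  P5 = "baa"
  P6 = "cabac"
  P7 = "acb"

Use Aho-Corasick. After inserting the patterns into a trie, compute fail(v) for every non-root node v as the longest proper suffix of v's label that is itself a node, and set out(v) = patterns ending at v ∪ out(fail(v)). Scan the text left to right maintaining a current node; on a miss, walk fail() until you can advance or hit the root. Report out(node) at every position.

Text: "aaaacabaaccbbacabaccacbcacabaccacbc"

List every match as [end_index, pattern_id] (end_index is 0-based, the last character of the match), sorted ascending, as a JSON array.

Construct AC machine:
Trie nodes:
  n0 'ε': a→1 b→5 c→6
  n1 'a': a→11 c→2
  n2 'ac': a→3 b→22
  n3 'aca': c→4
  n4 'acac': ·  [P0 ends]
  n5 'b': a→18  [P1 ends]
  n6 'c': a→7
  n7 'ca': b→8 c→16
  n8 'cab': a→20 b→9
  n9 'cabb': a→10
  n10 'cabba': ·  [P2 ends]
  n11 'aa': c→12
  n12 'aac': a→13
  n13 'aaca': b→14
  n14 'aacab': a→15
  n15 'aacaba': ·  [P3 ends]
  n16 'cac': b→17
  n17 'cacb': ·  [P4 ends]
  n18 'ba': a→19
  n19 'baa': ·  [P5 ends]
  n20 'caba': c→21
  n21 'cabac': ·  [P6 ends]
  n22 'acb': ·  [P7 ends]

BFS fail/out derivation:
  n1('a'): parent n0 fail=0; on 'a' 0 → fail=0;  out ∅∪∅=∅
  n5('b'): parent n0 fail=0; on 'b' 0 → fail=0;  out {1}∪∅={1}
  n6('c'): parent n0 fail=0; on 'c' 0 → fail=0;  out ∅∪∅=∅
  n2('ac'): parent n1 fail=0; on 'c' 0 → fail=6;  out ∅∪∅=∅
  n7('ca'): parent n6 fail=0; on 'a' 0 → fail=1;  out ∅∪∅=∅
  n11('aa'): parent n1 fail=0; on 'a' 0 → fail=1;  out ∅∪∅=∅
  n18('ba'): parent n5 fail=0; on 'a' 0 → fail=1;  out ∅∪∅=∅
  n3('aca'): parent n2 fail=6; on 'a' 6 → fail=7;  out ∅∪∅=∅
  n8('cab'): parent n7 fail=1; on 'b' 1→0 → fail=5;  out ∅∪{1}={1}
  n12('aac'): parent n11 fail=1; on 'c' 1 → fail=2;  out ∅∪∅=∅
  n16('cac'): parent n7 fail=1; on 'c' 1 → fail=2;  out ∅∪∅=∅
  n19('baa'): parent n18 fail=1; on 'a' 1 → fail=11;  out {5}∪∅={5}
  n22('acb'): parent n2 fail=6; on 'b' 6→0 → fail=5;  out {7}∪{1}={1,7}
  n4('acac'): parent n3 fail=7; on 'c' 7 → fail=16;  out {0}∪∅={0}
  n9('cabb'): parent n8 fail=5; on 'b' 5→0 → fail=5;  out ∅∪{1}={1}
  n13('aaca'): parent n12 fail=2; on 'a' 2 → fail=3;  out ∅∪∅=∅
  n17('cacb'): parent n16 fail=2; on 'b' 2 → fail=22;  out {4}∪{1,7}={1,4,7}
  n20('caba'): parent n8 fail=5; on 'a' 5 → fail=18;  out ∅∪∅=∅
  n10('cabba'): parent n9 fail=5; on 'a' 5 → fail=18;  out {2}∪∅={2}
  n14('aacab'): parent n13 fail=3; on 'b' 3→7 → fail=8;  out ∅∪{1}={1}
  n21('cabac'): parent n20 fail=18; on 'c' 18→1 → fail=2;  out {6}∪∅={6}
  n15('aacaba'): parent n14 fail=8; on 'a' 8 → fail=20;  out {3}∪∅={3}

Scan:
[0] read 'a'  n0⇒n1
[1] read 'a'  n1⇒n11
[2] read 'a'  n11⇒n11 (fail-walked)
[3] read 'a'  n11⇒n11 (fail-walked)
[4] read 'c'  n11⇒n12
[5] read 'a'  n12⇒n13
[6] read 'b'  n13⇒n14  emit P1@[6:6]
[7] read 'a'  n14⇒n15  emit P3@[2:7]
[8] read 'a'  n15⇒n19 (fail-walked)  emit P5@[6:8]
[9] read 'c'  n19⇒n12 (fail-walked)
[10] read 'c'  n12⇒n6 (fail-walked)
[11] read 'b'  n6⇒n5 (fail-walked)  emit P1@[11:11]
[12] read 'b'  n5⇒n5 (fail-walked)  emit P1@[12:12]
[13] read 'a'  n5⇒n18
[14] read 'c'  n18⇒n2 (fail-walked)
[15] read 'a'  n2⇒n3
[16] read 'b'  n3⇒n8 (fail-walked)  emit P1@[16:16]
[17] read 'a'  n8⇒n20
[18] read 'c'  n20⇒n21  emit P6@[14:18]
[19] read 'c'  n21⇒n6 (fail-walked)
[20] read 'a'  n6⇒n7
[21] read 'c'  n7⇒n16
[22] read 'b'  n16⇒n17  emit P1@[22:22],P4@[19:22],P7@[20:22]
[23] read 'c'  n17⇒n6 (fail-walked)
[24] read 'a'  n6⇒n7
[25] read 'c'  n7⇒n16
[26] read 'a'  n16⇒n3 (fail-walked)
[27] read 'b'  n3⇒n8 (fail-walked)  emit P1@[27:27]
[28] read 'a'  n8⇒n20
[29] read 'c'  n20⇒n21  emit P6@[25:29]
[30] read 'c'  n21⇒n6 (fail-walked)
[31] read 'a'  n6⇒n7
[32] read 'c'  n7⇒n16
[33] read 'b'  n16⇒n17  emit P1@[33:33],P4@[30:33],P7@[31:33]
[34] read 'c'  n17⇒n6 (fail-walked)

Matches: [[6,1],[7,3],[8,5],[11,1],[12,1],[16,1],[18,6],[22,1],[22,4],[22,7],[27,1],[29,6],[33,1],[33,4],[33,7]]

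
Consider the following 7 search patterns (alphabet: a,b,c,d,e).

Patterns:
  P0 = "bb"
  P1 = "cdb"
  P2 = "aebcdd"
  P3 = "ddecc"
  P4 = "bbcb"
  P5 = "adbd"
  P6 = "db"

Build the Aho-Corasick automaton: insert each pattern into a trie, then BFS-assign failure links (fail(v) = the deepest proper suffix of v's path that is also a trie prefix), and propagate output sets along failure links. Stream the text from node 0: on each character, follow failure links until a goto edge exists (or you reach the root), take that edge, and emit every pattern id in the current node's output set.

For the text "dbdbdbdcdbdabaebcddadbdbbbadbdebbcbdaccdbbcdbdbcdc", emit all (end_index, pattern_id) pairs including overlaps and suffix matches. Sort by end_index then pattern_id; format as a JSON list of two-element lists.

Construct AC machine:
Trie (insert patterns):
  0='ε' goto a→6 b→1 c→3 d→12
  1='b' goto b→2
  2='bb' goto c→17  ←P0
  3='c' goto d→4
  4='cd' goto b→5
  5='cdb' goto ·  ←P1
  6='a' goto d→19 e→7
  7='ae' goto b→8
  8='aeb' goto c→9
  9='aebc' goto d→10
  10='aebcd' goto d→11
  11='aebcdd' goto ·  ←P2
  12='d' goto b→22 d→13
  13='dd' goto e→14
  14='dde' goto c→15
  15='ddec' goto c→16
  16='ddecc' goto ·  ←P3
  17='bbc' goto b→18
  18='bbcb' goto ·  ←P4
  19='ad' goto b→20
  20='adb' goto d→21
  21='adbd' goto ·  ←P5
  22='db' goto ·  ←P6

Failure links (BFS by depth):
  n1('b'): parent n0 fail=0; on 'b' 0 → fail=0;  out ∅∪∅=∅
  n3('c'): parent n0 fail=0; on 'c' 0 → fail=0;  out ∅∪∅=∅
  n6('a'): parent n0 fail=0; on 'a' 0 → fail=0;  out ∅∪∅=∅
  n12('d'): parent n0 fail=0; on 'd' 0 → fail=0;  out ∅∪∅=∅
  n2('bb'): parent n1 fail=0; on 'b' 0 → fail=1;  out {0}∪∅={0}
  n4('cd'): parent n3 fail=0; on 'd' 0 → fail=12;  out ∅∪∅=∅
  n7('ae'): parent n6 fail=0; on 'e' 0 → fail=0;  out ∅∪∅=∅
  n13('dd'): parent n12 fail=0; on 'd' 0 → fail=12;  out ∅∪∅=∅
  n19('ad'): parent n6 fail=0; on 'd' 0 → fail=12;  out ∅∪∅=∅
  n22('db'): parent n12 fail=0; on 'b' 0 → fail=1;  out {6}∪∅={6}
  n5('cdb'): parent n4 fail=12; on 'b' 12 → fail=22;  out {1}∪{6}={1,6}
  n8('aeb'): parent n7 fail=0; on 'b' 0 → fail=1;  out ∅∪∅=∅
  n14('dde'): parent n13 fail=12; on 'e' 12→0 → fail=0;  out ∅∪∅=∅
  n17('bbc'): parent n2 fail=1; on 'c' 1→0 → fail=3;  out ∅∪∅=∅
  n20('adb'): parent n19 fail=12; on 'b' 12 → fail=22;  out ∅∪{6}={6}
  n9('aebc'): parent n8 fail=1; on 'c' 1→0 → fail=3;  out ∅∪∅=∅
  n15('ddec'): parent n14 fail=0; on 'c' 0 → fail=3;  out ∅∪∅=∅
  n18('bbcb'): parent n17 fail=3; on 'b' 3→0 → fail=1;  out {4}∪∅={4}
  n21('adbd'): parent n20 fail=22; on 'd' 22→1→0 → fail=12;  out {5}∪∅={5}
  n10('aebcd'): parent n9 fail=3; on 'd' 3 → fail=4;  out ∅∪∅=∅
  n16('ddecc'): parent n15 fail=3; on 'c' 3→0 → fail=3;  out {3}∪∅={3}
  n11('aebcdd'): parent n10 fail=4; on 'd' 4→12 → fail=13;  out {2}∪∅={2}

Run:
i=0 'd': node 0→12
i=1 'b': node 12→22  emit P6@[0:1]
i=2 'd': node 22→12 (fail-walked)
i=3 'b': node 12→22  emit P6@[2:3]
i=4 'd': node 22→12 (fail-walked)
i=5 'b': node 12→22  emit P6@[4:5]
i=6 'd': node 22→12 (fail-walked)
i=7 'c': node 12→3 (fail-walked)
i=8 'd': node 3→4
i=9 'b': node 4→5  emit P1@[7:9],P6@[8:9]
i=10 'd': node 5→12 (fail-walked)
i=11 'a': node 12→6 (fail-walked)
i=12 'b': node 6→1 (fail-walked)
i=13 'a': node 1→6 (fail-walked)
i=14 'e': node 6→7
i=15 'b': node 7→8
i=16 'c': node 8→9
i=17 'd': node 9→10
i=18 'd': node 10→11  emit P2@[13:18]
i=19 'a': node 11→6 (fail-walked)
i=20 'd': node 6→19
i=21 'b': node 19→20  emit P6@[20:21]
i=22 'd': node 20→21  emit P5@[19:22]
i=23 'b': node 21→22 (fail-walked)  emit P6@[22:23]
i=24 'b': node 22→2 (fail-walked)  emit P0@[23:24]
i=25 'b': node 2→2 (fail-walked)  emit P0@[24:25]
i=26 'a': node 2→6 (fail-walked)
i=27 'd': node 6→19
i=28 'b': node 19→20  emit P6@[27:28]
i=29 'd': node 20→21  emit P5@[26:29]
i=30 'e': node 21→0 (fail-walked)
i=31 'b': node 0→1
i=32 'b': node 1→2  emit P0@[31:32]
i=33 'c': node 2→17
i=34 'b': node 17→18  emit P4@[31:34]
i=35 'd': node 18→12 (fail-walked)
i=36 'a': node 12→6 (fail-walked)
i=37 'c': node 6→3 (fail-walked)
i=38 'c': node 3→3 (fail-walked)
i=39 'd': node 3→4
i=40 'b': node 4→5  emit P1@[38:40],P6@[39:40]
i=41 'b': node 5→2 (fail-walked)  emit P0@[40:41]
i=42 'c': node 2→17
i=43 'd': node 17→4 (fail-walked)
i=44 'b': node 4→5  emit P1@[42:44],P6@[43:44]
i=45 'd': node 5→12 (fail-walked)
i=46 'b': node 12→22  emit P6@[45:46]
i=47 'c': node 22→3 (fail-walked)
i=48 'd': node 3→4
i=49 'c': node 4→3 (fail-walked)

Matches: [[1,6],[3,6],[5,6],[9,1],[9,6],[18,2],[21,6],[22,5],[23,6],[24,0],[25,0],[28,6],[29,5],[32,0],[34,4],[40,1],[40,6],[41,0],[44,1],[44,6],[46,6]]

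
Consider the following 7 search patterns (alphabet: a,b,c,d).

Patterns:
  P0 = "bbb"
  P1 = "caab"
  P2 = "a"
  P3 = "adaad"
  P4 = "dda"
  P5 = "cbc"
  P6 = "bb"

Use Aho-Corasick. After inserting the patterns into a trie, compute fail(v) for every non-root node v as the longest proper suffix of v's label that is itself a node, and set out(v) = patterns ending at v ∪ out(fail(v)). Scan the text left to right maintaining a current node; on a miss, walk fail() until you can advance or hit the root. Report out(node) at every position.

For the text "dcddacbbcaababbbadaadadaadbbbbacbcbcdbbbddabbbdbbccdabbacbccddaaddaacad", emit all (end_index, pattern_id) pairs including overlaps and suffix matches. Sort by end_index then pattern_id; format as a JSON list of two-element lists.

Build:
Trie nodes:
  0='ε' goto a→8 b→1 c→4 d→13
  1='b' goto b→2
  2='bb' goto b→3  ←P6
  3='bbb' goto ·  ←P0
  4='c' goto a→5 b→16
  5='ca' goto a→6
  6='caa' goto b→7
  7='caab' goto ·  ←P1
  8='a' goto d→9  ←P2
  9='ad' goto a→10
  10='ada' goto a→11
  11='adaa' goto d→12
  12='adaad' goto ·  ←P3
  13='d' goto d→14
  14='dd' goto a→15
  15='dda' goto ·  ←P4
  16='cb' goto c→17
  17='cbc' goto ·  ←P5

Failure links (BFS by depth):
  fail(1) 'b': from fail(0)=0 chase 'b': 0 ⇒ 0;  out=∅∪out(0)=∅
  fail(4) 'c': from fail(0)=0 chase 'c': 0 ⇒ 0;  out=∅∪out(0)=∅
  fail(8) 'a': from fail(0)=0 chase 'a': 0 ⇒ 0;  out={2}∪out(0)={2}
  fail(13) 'd': from fail(0)=0 chase 'd': 0 ⇒ 0;  out=∅∪out(0)=∅
  fail(2) 'bb': from fail(1)=0 chase 'b': 0 ⇒ 1;  out={6}∪out(1)={6}
  fail(5) 'ca': from fail(4)=0 chase 'a': 0 ⇒ 8;  out=∅∪out(8)={2}
  fail(9) 'ad': from fail(8)=0 chase 'd': 0 ⇒ 13;  out=∅∪out(13)=∅
  fail(14) 'dd': from fail(13)=0 chase 'd': 0 ⇒ 13;  out=∅∪out(13)=∅
  fail(16) 'cb': from fail(4)=0 chase 'b': 0 ⇒ 1;  out=∅∪out(1)=∅
  fail(3) 'bbb': from fail(2)=1 chase 'b': 1 ⇒ 2;  out={0}∪out(2)={0,6}
  fail(6) 'caa': from fail(5)=8 chase 'a': 8→0 ⇒ 8;  out=∅∪out(8)={2}
  fail(10) 'ada': from fail(9)=13 chase 'a': 13→0 ⇒ 8;  out=∅∪out(8)={2}
  fail(15) 'dda': from fail(14)=13 chase 'a': 13→0 ⇒ 8;  out={4}∪out(8)={2,4}
  fail(17) 'cbc': from fail(16)=1 chase 'c': 1→0 ⇒ 4;  out={5}∪out(4)={5}
  fail(7) 'caab': from fail(6)=8 chase 'b': 8→0 ⇒ 1;  out={1}∪out(1)={1}
  fail(11) 'adaa': from fail(10)=8 chase 'a': 8→0 ⇒ 8;  out=∅∪out(8)={2}
  fail(12) 'adaad': from fail(11)=8 chase 'd': 8 ⇒ 9;  out={3}∪out(9)={3}

Text stream:
[0] read 'd'  n0⇒n13
[1] read 'c'  n13⇒n4 ·f
[2] read 'd'  n4⇒n13 ·f
[3] read 'd'  n13⇒n14
[4] read 'a'  n14⇒n15  ** P2@[4:4],P4@[2:4]
[5] read 'c'  n15⇒n4 ·f
[6] read 'b'  n4⇒n16
[7] read 'b'  n16⇒n2 ·f  ** P6@[6:7]
[8] read 'c'  n2⇒n4 ·f
[9] read 'a'  n4⇒n5  ** P2@[9:9]
[10] read 'a'  n5⇒n6  ** P2@[10:10]
[11] read 'b'  n6⇒n7  ** P1@[8:11]
[12] read 'a'  n7⇒n8 ·f  ** P2@[12:12]
[13] read 'b'  n8⇒n1 ·f
[14] read 'b'  n1⇒n2  ** P6@[13:14]
[15] read 'b'  n2⇒n3  ** P0@[13:15],P6@[14:15]
[16] read 'a'  n3⇒n8 ·f  ** P2@[16:16]
[17] read 'd'  n8⇒n9
[18] read 'a'  n9⇒n10  ** P2@[18:18]
[19] read 'a'  n10⇒n11  ** P2@[19:19]
[20] read 'd'  n11⇒n12  ** P3@[16:20]
[21] read 'a'  n12⇒n10 ·f  ** P2@[21:21]
[22] read 'd'  n10⇒n9 ·f
[23] read 'a'  n9⇒n10  ** P2@[23:23]
[24] read 'a'  n10⇒n11  ** P2@[24:24]
[25] read 'd'  n11⇒n12  ** P3@[21:25]
[26] read 'b'  n12⇒n1 ·f
[27] read 'b'  n1⇒n2  ** P6@[26:27]
[28] read 'b'  n2⇒n3  ** P0@[26:28],P6@[27:28]
[29] read 'b'  n3⇒n3 ·f  ** P0@[27:29],P6@[28:29]
[30] read 'a'  n3⇒n8 ·f  ** P2@[30:30]
[31] read 'c'  n8⇒n4 ·f
[32] read 'b'  n4⇒n16
[33] read 'c'  n16⇒n17  ** P5@[31:33]
[34] read 'b'  n17⇒n16 ·f
[35] read 'c'  n16⇒n17  ** P5@[33:35]
[36] read 'd'  n17⇒n13 ·f
[37] read 'b'  n13⇒n1 ·f
[38] read 'b'  n1⇒n2  ** P6@[37:38]
[39] read 'b'  n2⇒n3  ** P0@[37:39],P6@[38:39]
[40] read 'd'  n3⇒n13 ·f
[41] read 'd'  n13⇒n14
[42] read 'a'  n14⇒n15  ** P2@[42:42],P4@[40:42]
[43] read 'b'  n15⇒n1 ·f
[44] read 'b'  n1⇒n2  ** P6@[43:44]
[45] read 'b'  n2⇒n3  ** P0@[43:45],P6@[44:45]
[46] read 'd'  n3⇒n13 ·f
[47] read 'b'  n13⇒n1 ·f
[48] read 'b'  n1⇒n2  ** P6@[47:48]
[49] read 'c'  n2⇒n4 ·f
[50] read 'c'  n4⇒n4 ·f
[51] read 'd'  n4⇒n13 ·f
[52] read 'a'  n13⇒n8 ·f  ** P2@[52:52]
[53] read 'b'  n8⇒n1 ·f
[54] read 'b'  n1⇒n2  ** P6@[53:54]
[55] read 'a'  n2⇒n8 ·f  ** P2@[55:55]
[56] read 'c'  n8⇒n4 ·f
[57] read 'b'  n4⇒n16
[58] read 'c'  n16⇒n17  ** P5@[56:58]
[59] read 'c'  n17⇒n4 ·f
[60] read 'd'  n4⇒n13 ·f
[61] read 'd'  n13⇒n14
[62] read 'a'  n14⇒n15  ** P2@[62:62],P4@[60:62]
[63] read 'a'  n15⇒n8 ·f  ** P2@[63:63]
[64] read 'd'  n8⇒n9
[65] read 'd'  n9⇒n14 ·f
[66] read 'a'  n14⇒n15  ** P2@[66:66],P4@[64:66]
[67] read 'a'  n15⇒n8 ·f  ** P2@[67:67]
[68] read 'c'  n8⇒n4 ·f
[69] read 'a'  n4⇒n5  ** P2@[69:69]
[70] read 'd'  n5⇒n9 ·f

All matches (sorted): [[4,2],[4,4],[7,6],[9,2],[10,2],[11,1],[12,2],[14,6],[15,0],[15,6],[16,2],[18,2],[19,2],[20,3],[21,2],[23,2],[24,2],[25,3],[27,6],[28,0],[28,6],[29,0],[29,6],[30,2],[33,5],[35,5],[38,6],[39,0],[39,6],[42,2],[42,4],[44,6],[45,0],[45,6],[48,6],[52,2],[54,6],[55,2],[58,5],[62,2],[62,4],[63,2],[66,2],[66,4],[67,2],[69,2]]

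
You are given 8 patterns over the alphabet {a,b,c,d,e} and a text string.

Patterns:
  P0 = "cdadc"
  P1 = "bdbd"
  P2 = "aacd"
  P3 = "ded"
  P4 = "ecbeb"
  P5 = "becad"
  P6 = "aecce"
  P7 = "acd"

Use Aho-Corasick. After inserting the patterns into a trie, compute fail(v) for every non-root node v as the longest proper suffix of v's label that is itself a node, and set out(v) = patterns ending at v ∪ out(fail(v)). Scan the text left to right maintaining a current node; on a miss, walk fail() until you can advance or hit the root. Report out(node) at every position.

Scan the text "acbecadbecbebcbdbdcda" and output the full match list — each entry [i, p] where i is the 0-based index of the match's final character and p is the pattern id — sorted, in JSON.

Build:
Trie (insert patterns):
  0='ε' goto a→10 b→6 c→1 d→14 e→17
  1='c' goto d→2
  2='cd' goto a→3
  3='cda' goto d→4
  4='cdad' goto c→5
  5='cdadc' goto ·  ←P0
  6='b' goto d→7 e→22
  7='bd' goto b→8
  8='bdb' goto d→9
  9='bdbd' goto ·  ←P1
  10='a' goto a→11 c→30 e→26
  11='aa' goto c→12
  12='aac' goto d→13
  13='aacd' goto ·  ←P2
  14='d' goto e→15
  15='de' goto d→16
  16='ded' goto ·  ←P3
  17='e' goto c→18
  18='ec' goto b→19
  19='ecb' goto e→20
  20='ecbe' goto b→21
  21='ecbeb' goto ·  ←P4
  22='be' goto c→23
  23='bec' goto a→24
  24='beca' goto d→25
  25='becad' goto ·  ←P5
  26='ae' goto c→27
  27='aec' goto c→28
  28='aecc' goto e→29
  29='aecce' goto ·  ←P6
  30='ac' goto d→31
  31='acd' goto ·  ←P7

BFS fail/out derivation:
  n1('c'): parent n0 fail=0; on 'c' 0 → fail=0;  out ∅∪∅=∅
  n6('b'): parent n0 fail=0; on 'b' 0 → fail=0;  out ∅∪∅=∅
  n10('a'): parent n0 fail=0; on 'a' 0 → fail=0;  out ∅∪∅=∅
  n14('d'): parent n0 fail=0; on 'd' 0 → fail=0;  out ∅∪∅=∅
  n17('e'): parent n0 fail=0; on 'e' 0 → fail=0;  out ∅∪∅=∅
  n2('cd'): parent n1 fail=0; on 'd' 0 → fail=14;  out ∅∪∅=∅
  n7('bd'): parent n6 fail=0; on 'd' 0 → fail=14;  out ∅∪∅=∅
  n11('aa'): parent n10 fail=0; on 'a' 0 → fail=10;  out ∅∪∅=∅
  n15('de'): parent n14 fail=0; on 'e' 0 → fail=17;  out ∅∪∅=∅
  n18('ec'): parent n17 fail=0; on 'c' 0 → fail=1;  out ∅∪∅=∅
  n22('be'): parent n6 fail=0; on 'e' 0 → fail=17;  out ∅∪∅=∅
  n26('ae'): parent n10 fail=0; on 'e' 0 → fail=17;  out ∅∪∅=∅
  n30('ac'): parent n10 fail=0; on 'c' 0 → fail=1;  out ∅∪∅=∅
  n3('cda'): parent n2 fail=14; on 'a' 14→0 → fail=10;  out ∅∪∅=∅
  n8('bdb'): parent n7 fail=14; on 'b' 14→0 → fail=6;  out ∅∪∅=∅
  n12('aac'): parent n11 fail=10; on 'c' 10 → fail=30;  out ∅∪∅=∅
  n16('ded'): parent n15 fail=17; on 'd' 17→0 → fail=14;  out {3}∪∅={3}
  n19('ecb'): parent n18 fail=1; on 'b' 1→0 → fail=6;  out ∅∪∅=∅
  n23('bec'): parent n22 fail=17; on 'c' 17 → fail=18;  out ∅∪∅=∅
  n27('aec'): parent n26 fail=17; on 'c' 17 → fail=18;  out ∅∪∅=∅
  n31('acd'): parent n30 fail=1; on 'd' 1 → fail=2;  out {7}∪∅={7}
  n4('cdad'): parent n3 fail=10; on 'd' 10→0 → fail=14;  out ∅∪∅=∅
  n9('bdbd'): parent n8 fail=6; on 'd' 6 → fail=7;  out {1}∪∅={1}
  n13('aacd'): parent n12 fail=30; on 'd' 30 → fail=31;  out {2}∪{7}={2,7}
  n20('ecbe'): parent n19 fail=6; on 'e' 6 → fail=22;  out ∅∪∅=∅
  n24('beca'): parent n23 fail=18; on 'a' 18→1→0 → fail=10;  out ∅∪∅=∅
  n28('aecc'): parent n27 fail=18; on 'c' 18→1→0 → fail=1;  out ∅∪∅=∅
  n5('cdadc'): parent n4 fail=14; on 'c' 14→0 → fail=1;  out {0}∪∅={0}
  n21('ecbeb'): parent n20 fail=22; on 'b' 22→17→0 → fail=6;  out {4}∪∅={4}
  n25('becad'): parent n24 fail=10; on 'd' 10→0 → fail=14;  out {5}∪∅={5}
  n29('aecce'): parent n28 fail=1; on 'e' 1→0 → fail=17;  out {6}∪∅={6}

Text stream:
[0] read 'a'  n0⇒n10
[1] read 'c'  n10⇒n30
[2] read 'b'  n30⇒n6 ·f
[3] read 'e'  n6⇒n22
[4] read 'c'  n22⇒n23
[5] read 'a'  n23⇒n24
[6] read 'd'  n24⇒n25  → match P5@[2:6]
[7] read 'b'  n25⇒n6 ·f
[8] read 'e'  n6⇒n22
[9] read 'c'  n22⇒n23
[10] read 'b'  n23⇒n19 ·f
[11] read 'e'  n19⇒n20
[12] read 'b'  n20⇒n21  → match P4@[8:12]
[13] read 'c'  n21⇒n1 ·f
[14] read 'b'  n1⇒n6 ·f
[15] read 'd'  n6⇒n7
[16] read 'b'  n7⇒n8
[17] read 'd'  n8⇒n9  → match P1@[14:17]
[18] read 'c'  n9⇒n1 ·f
[19] read 'd'  n1⇒n2
[20] read 'a'  n2⇒n3

Result: [[6,5],[12,4],[17,1]]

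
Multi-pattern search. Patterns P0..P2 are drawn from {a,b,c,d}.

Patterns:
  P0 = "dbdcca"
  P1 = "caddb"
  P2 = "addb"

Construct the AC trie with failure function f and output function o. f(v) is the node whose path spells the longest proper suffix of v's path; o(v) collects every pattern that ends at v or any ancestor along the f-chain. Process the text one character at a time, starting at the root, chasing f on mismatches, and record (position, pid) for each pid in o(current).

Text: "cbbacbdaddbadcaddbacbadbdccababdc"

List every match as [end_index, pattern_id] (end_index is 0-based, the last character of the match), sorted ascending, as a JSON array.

Build automaton:
Trie nodes:
  n0 'ε': a→12 c→7 d→1
  n1 'd': b→2
  n2 'db': d→3
  n3 'dbd': c→4
  n4 'dbdc': c→5
  n5 'dbdcc': a→6
  n6 'dbdcca': ·  [P0 ends]
  n7 'c': a→8
  n8 'ca': d→9
  n9 'cad': d→10
  n10 'cadd': b→11
  n11 'caddb': ·  [P1 ends]
  n12 'a': d→13
  n13 'ad': d→14
  n14 'add': b→15
  n15 'addb': ·  [P2 ends]

BFS fail/out derivation:
  fail(1) 'd': from fail(0)=0 chase 'd': 0 ⇒ 0;  out=∅∪out(0)=∅
  fail(7) 'c': from fail(0)=0 chase 'c': 0 ⇒ 0;  out=∅∪out(0)=∅
  fail(12) 'a': from fail(0)=0 chase 'a': 0 ⇒ 0;  out=∅∪out(0)=∅
  fail(2) 'db': from fail(1)=0 chase 'b': 0 ⇒ 0;  out=∅∪out(0)=∅
  fail(8) 'ca': from fail(7)=0 chase 'a': 0 ⇒ 12;  out=∅∪out(12)=∅
  fail(13) 'ad': from fail(12)=0 chase 'd': 0 ⇒ 1;  out=∅∪out(1)=∅
  fail(3) 'dbd': from fail(2)=0 chase 'd': 0 ⇒ 1;  out=∅∪out(1)=∅
  fail(9) 'cad': from fail(8)=12 chase 'd': 12 ⇒ 13;  out=∅∪out(13)=∅
  fail(14) 'add': from fail(13)=1 chase 'd': 1→0 ⇒ 1;  out=∅∪out(1)=∅
  fail(4) 'dbdc': from fail(3)=1 chase 'c': 1→0 ⇒ 7;  out=∅∪out(7)=∅
  fail(10) 'cadd': from fail(9)=13 chase 'd': 13 ⇒ 14;  out=∅∪out(14)=∅
  fail(15) 'addb': from fail(14)=1 chase 'b': 1 ⇒ 2;  out={2}∪out(2)={2}
  fail(5) 'dbdcc': from fail(4)=7 chase 'c': 7→0 ⇒ 7;  out=∅∪out(7)=∅
  fail(11) 'caddb': from fail(10)=14 chase 'b': 14 ⇒ 15;  out={1}∪out(15)={1,2}
  fail(6) 'dbdcca': from fail(5)=7 chase 'a': 7 ⇒ 8;  out={0}∪out(8)={0}

Run:
[0] read 'c'  n0⇒n7
[1] read 'b'  n7⇒n0 ·f
[2] read 'b'  n0⇒n0
[3] read 'a'  n0⇒n12
[4] read 'c'  n12⇒n7 ·f
[5] read 'b'  n7⇒n0 ·f
[6] read 'd'  n0⇒n1
[7] read 'a'  n1⇒n12 ·f
[8] read 'd'  n12⇒n13
[9] read 'd'  n13⇒n14
[10] read 'b'  n14⇒n15  emit P2@[7:10]
[11] read 'a'  n15⇒n12 ·f
[12] read 'd'  n12⇒n13
[13] read 'c'  n13⇒n7 ·f
[14] read 'a'  n7⇒n8
[15] read 'd'  n8⇒n9
[16] read 'd'  n9⇒n10
[17] read 'b'  n10⇒n11  emit P1@[13:17],P2@[14:17]
[18] read 'a'  n11⇒n12 ·f
[19] read 'c'  n12⇒n7 ·f
[20] read 'b'  n7⇒n0 ·f
[21] read 'a'  n0⇒n12
[22] read 'd'  n12⇒n13
[23] read 'b'  n13⇒n2 ·f
[24] read 'd'  n2⇒n3
[25] read 'c'  n3⇒n4
[26] read 'c'  n4⇒n5
[27] read 'a'  n5⇒n6  emit P0@[22:27]
[28] read 'b'  n6⇒n0 ·f
[29] read 'a'  n0⇒n12
[30] read 'b'  n12⇒n0 ·f
[31] read 'd'  n0⇒n1
[32] read 'c'  n1⇒n7 ·f

Result: [[10,2],[17,1],[17,2],[27,0]]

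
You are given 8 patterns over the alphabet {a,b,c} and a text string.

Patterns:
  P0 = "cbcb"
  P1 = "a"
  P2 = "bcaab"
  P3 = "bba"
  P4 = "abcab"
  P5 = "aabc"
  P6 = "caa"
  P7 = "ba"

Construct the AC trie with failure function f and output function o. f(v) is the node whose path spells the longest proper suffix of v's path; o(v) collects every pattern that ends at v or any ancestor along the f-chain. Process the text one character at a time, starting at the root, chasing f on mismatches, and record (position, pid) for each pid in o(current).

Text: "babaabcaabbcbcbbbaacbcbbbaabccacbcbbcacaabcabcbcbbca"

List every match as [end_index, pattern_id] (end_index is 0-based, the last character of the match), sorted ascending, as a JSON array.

Construct AC machine:
Trie nodes:
  0='ε' goto a→5 b→6 c→1
  1='c' goto a→20 b→2
  2='cb' goto c→3
  3='cbc' goto b→4
  4='cbcb' goto ·  ←P0
  5='a' goto a→17 b→13  ←P1
  6='b' goto a→22 b→11 c→7
  7='bc' goto a→8
  8='bca' goto a→9
  9='bcaa' goto b→10
  10='bcaab' goto ·  ←P2
  11='bb' goto a→12
  12='bba' goto ·  ←P3
  13='ab' goto c→14
  14='abc' goto a→15
  15='abca' goto b→16
  16='abcab' goto ·  ←P4
  17='aa' goto b→18
  18='aab' goto c→19
  19='aabc' goto ·  ←P5
  20='ca' goto a→21
  21='caa' goto ·  ←P6
  22='ba' goto ·  ←P7

BFS fail/out derivation:
  n1('c'): parent n0 fail=0; on 'c' 0 → fail=0;  out ∅∪∅=∅
  n5('a'): parent n0 fail=0; on 'a' 0 → fail=0;  out {1}∪∅={1}
  n6('b'): parent n0 fail=0; on 'b' 0 → fail=0;  out ∅∪∅=∅
  n2('cb'): parent n1 fail=0; on 'b' 0 → fail=6;  out ∅∪∅=∅
  n7('bc'): parent n6 fail=0; on 'c' 0 → fail=1;  out ∅∪∅=∅
  n11('bb'): parent n6 fail=0; on 'b' 0 → fail=6;  out ∅∪∅=∅
  n13('ab'): parent n5 fail=0; on 'b' 0 → fail=6;  out ∅∪∅=∅
  n17('aa'): parent n5 fail=0; on 'a' 0 → fail=5;  out ∅∪{1}={1}
  n20('ca'): parent n1 fail=0; on 'a' 0 → fail=5;  out ∅∪{1}={1}
  n22('ba'): parent n6 fail=0; on 'a' 0 → fail=5;  out {7}∪{1}={1,7}
  n3('cbc'): parent n2 fail=6; on 'c' 6 → fail=7;  out ∅∪∅=∅
  n8('bca'): parent n7 fail=1; on 'a' 1 → fail=20;  out ∅∪{1}={1}
  n12('bba'): parent n11 fail=6; on 'a' 6 → fail=22;  out {3}∪{1,7}={1,3,7}
  n14('abc'): parent n13 fail=6; on 'c' 6 → fail=7;  out ∅∪∅=∅
  n18('aab'): parent n17 fail=5; on 'b' 5 → fail=13;  out ∅∪∅=∅
  n21('caa'): parent n20 fail=5; on 'a' 5 → fail=17;  out {6}∪{1}={1,6}
  n4('cbcb'): parent n3 fail=7; on 'b' 7→1 → fail=2;  out {0}∪∅={0}
  n9('bcaa'): parent n8 fail=20; on 'a' 20 → fail=21;  out ∅∪{1,6}={1,6}
  n15('abca'): parent n14 fail=7; on 'a' 7 → fail=8;  out ∅∪{1}={1}
  n19('aabc'): parent n18 fail=13; on 'c' 13 → fail=14;  out {5}∪∅={5}
  n10('bcaab'): parent n9 fail=21; on 'b' 21→17 → fail=18;  out {2}∪∅={2}
  n16('abcab'): parent n15 fail=8; on 'b' 8→20→5 → fail=13;  out {4}∪∅={4}

Run:
pos 0 'b': at 6
pos 1 'a': at 22  emit P1@[1:1],P7@[0:1]
pos 2 'b': at 13 (via fail)
pos 3 'a': at 22 (via fail)  emit P1@[3:3],P7@[2:3]
pos 4 'a': at 17 (via fail)  emit P1@[4:4]
pos 5 'b': at 18
pos 6 'c': at 19  emit P5@[3:6]
pos 7 'a': at 15 (via fail)  emit P1@[7:7]
pos 8 'a': at 9 (via fail)  emit P1@[8:8],P6@[6:8]
pos 9 'b': at 10  emit P2@[5:9]
pos 10 'b': at 11 (via fail)
pos 11 'c': at 7 (via fail)
pos 12 'b': at 2 (via fail)
pos 13 'c': at 3
pos 14 'b': at 4  emit P0@[11:14]
pos 15 'b': at 11 (via fail)
pos 16 'b': at 11 (via fail)
pos 17 'a': at 12  emit P1@[17:17],P3@[15:17],P7@[16:17]
pos 18 'a': at 17 (via fail)  emit P1@[18:18]
pos 19 'c': at 1 (via fail)
pos 20 'b': at 2
pos 21 'c': at 3
pos 22 'b': at 4  emit P0@[19:22]
pos 23 'b': at 11 (via fail)
pos 24 'b': at 11 (via fail)
pos 25 'a': at 12  emit P1@[25:25],P3@[23:25],P7@[24:25]
pos 26 'a': at 17 (via fail)  emit P1@[26:26]
pos 27 'b': at 18
pos 28 'c': at 19  emit P5@[25:28]
pos 29 'c': at 1 (via fail)
pos 30 'a': at 20  emit P1@[30:30]
pos 31 'c': at 1 (via fail)
pos 32 'b': at 2
pos 33 'c': at 3
pos 34 'b': at 4  emit P0@[31:34]
pos 35 'b': at 11 (via fail)
pos 36 'c': at 7 (via fail)
pos 37 'a': at 8  emit P1@[37:37]
pos 38 'c': at 1 (via fail)
pos 39 'a': at 20  emit P1@[39:39]
pos 40 'a': at 21  emit P1@[40:40],P6@[38:40]
pos 41 'b': at 18 (via fail)
pos 42 'c': at 19  emit P5@[39:42]
pos 43 'a': at 15 (via fail)  emit P1@[43:43]
pos 44 'b': at 16  emit P4@[40:44]
pos 45 'c': at 14 (via fail)
pos 46 'b': at 2 (via fail)
pos 47 'c': at 3
pos 48 'b': at 4  emit P0@[45:48]
pos 49 'b': at 11 (via fail)
pos 50 'c': at 7 (via fail)
pos 51 'a': at 8  emit P1@[51:51]

Result: [[1,1],[1,7],[3,1],[3,7],[4,1],[6,5],[7,1],[8,1],[8,6],[9,2],[14,0],[17,1],[17,3],[17,7],[18,1],[22,0],[25,1],[25,3],[25,7],[26,1],[28,5],[30,1],[34,0],[37,1],[39,1],[40,1],[40,6],[42,5],[43,1],[44,4],[48,0],[51,1]]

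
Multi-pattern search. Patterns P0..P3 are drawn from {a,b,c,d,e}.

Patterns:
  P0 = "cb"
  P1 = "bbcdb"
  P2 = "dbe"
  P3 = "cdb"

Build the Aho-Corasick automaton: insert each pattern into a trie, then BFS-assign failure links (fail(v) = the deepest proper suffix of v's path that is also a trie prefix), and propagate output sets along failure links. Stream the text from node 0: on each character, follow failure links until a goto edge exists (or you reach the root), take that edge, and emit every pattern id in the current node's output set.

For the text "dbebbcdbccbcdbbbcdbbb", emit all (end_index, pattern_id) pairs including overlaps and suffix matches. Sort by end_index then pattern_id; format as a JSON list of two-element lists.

Construct AC machine:
Trie nodes:
  0='ε' goto b→3 c→1 d→8
  1='c' goto b→2 d→11
  2='cb' goto ·  ←P0
  3='b' goto b→4
  4='bb' goto c→5
  5='bbc' goto d→6
  6='bbcd' goto b→7
  7='bbcdb' goto ·  ←P1
  8='d' goto b→9
  9='db' goto e→10
  10='dbe' goto ·  ←P2
  11='cd' goto b→12
  12='cdb' goto ·  ←P3

BFS fail/out derivation:
  fail(1) 'c': from fail(0)=0 chase 'c': 0 ⇒ 0;  out=∅∪out(0)=∅
  fail(3) 'b': from fail(0)=0 chase 'b': 0 ⇒ 0;  out=∅∪out(0)=∅
  fail(8) 'd': from fail(0)=0 chase 'd': 0 ⇒ 0;  out=∅∪out(0)=∅
  fail(2) 'cb': from fail(1)=0 chase 'b': 0 ⇒ 3;  out={0}∪out(3)={0}
  fail(4) 'bb': from fail(3)=0 chase 'b': 0 ⇒ 3;  out=∅∪out(3)=∅
  fail(9) 'db': from fail(8)=0 chase 'b': 0 ⇒ 3;  out=∅∪out(3)=∅
  fail(11) 'cd': from fail(1)=0 chase 'd': 0 ⇒ 8;  out=∅∪out(8)=∅
  fail(5) 'bbc': from fail(4)=3 chase 'c': 3→0 ⇒ 1;  out=∅∪out(1)=∅
  fail(10) 'dbe': from fail(9)=3 chase 'e': 3→0 ⇒ 0;  out={2}∪out(0)={2}
  fail(12) 'cdb': from fail(11)=8 chase 'b': 8 ⇒ 9;  out={3}∪out(9)={3}
  fail(6) 'bbcd': from fail(5)=1 chase 'd': 1 ⇒ 11;  out=∅∪out(11)=∅
  fail(7) 'bbcdb': from fail(6)=11 chase 'b': 11 ⇒ 12;  out={1}∪out(12)={1,3}

Scan:
[0] read 'd'  n0⇒n8
[1] read 'b'  n8⇒n9
[2] read 'e'  n9⇒n10  ** P2@[0:2]
[3] read 'b'  n10⇒n3 (fail-walked)
[4] read 'b'  n3⇒n4
[5] read 'c'  n4⇒n5
[6] read 'd'  n5⇒n6
[7] read 'b'  n6⇒n7  ** P1@[3:7],P3@[5:7]
[8] read 'c'  n7⇒n1 (fail-walked)
[9] read 'c'  n1⇒n1 (fail-walked)
[10] read 'b'  n1⇒n2  ** P0@[9:10]
[11] read 'c'  n2⇒n1 (fail-walked)
[12] read 'd'  n1⇒n11
[13] read 'b'  n11⇒n12  ** P3@[11:13]
[14] read 'b'  n12⇒n4 (fail-walked)
[15] read 'b'  n4⇒n4 (fail-walked)
[16] read 'c'  n4⇒n5
[17] read 'd'  n5⇒n6
[18] read 'b'  n6⇒n7  ** P1@[14:18],P3@[16:18]
[19] read 'b'  n7⇒n4 (fail-walked)
[20] read 'b'  n4⇒n4 (fail-walked)

All matches (sorted): [[2,2],[7,1],[7,3],[10,0],[13,3],[18,1],[18,3]]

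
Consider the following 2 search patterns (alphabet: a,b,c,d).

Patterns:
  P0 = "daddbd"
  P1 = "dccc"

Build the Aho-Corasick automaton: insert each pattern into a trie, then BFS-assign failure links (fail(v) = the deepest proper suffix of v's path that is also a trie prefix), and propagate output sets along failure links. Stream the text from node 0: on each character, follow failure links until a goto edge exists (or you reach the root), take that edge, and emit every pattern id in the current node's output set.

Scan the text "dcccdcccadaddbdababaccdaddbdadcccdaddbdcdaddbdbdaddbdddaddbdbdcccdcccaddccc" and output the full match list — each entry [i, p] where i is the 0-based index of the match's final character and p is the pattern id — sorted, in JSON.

Build:
Trie (insert patterns):
  n0 'ε': d→1
  n1 'd': a→2 c→7
  n2 'da': d→3
  n3 'dad': d→4
  n4 'dadd': b→5
  n5 'daddb': d→6
  n6 'daddbd': ·  ←P0
  n7 'dc': c→8
  n8 'dcc': c→9
  n9 'dccc': ·  ←P1

Failure links (BFS by depth):
  fail(1) 'd': from fail(0)=0 chase 'd': 0 ⇒ 0;  out=∅∪out(0)=∅
  fail(2) 'da': from fail(1)=0 chase 'a': 0 ⇒ 0;  out=∅∪out(0)=∅
  fail(7) 'dc': from fail(1)=0 chase 'c': 0 ⇒ 0;  out=∅∪out(0)=∅
  fail(3) 'dad': from fail(2)=0 chase 'd': 0 ⇒ 1;  out=∅∪out(1)=∅
  fail(8) 'dcc': from fail(7)=0 chase 'c': 0 ⇒ 0;  out=∅∪out(0)=∅
  fail(4) 'dadd': from fail(3)=1 chase 'd': 1→0 ⇒ 1;  out=∅∪out(1)=∅
  fail(9) 'dccc': from fail(8)=0 chase 'c': 0 ⇒ 0;  out={1}∪out(0)={1}
  fail(5) 'daddb': from fail(4)=1 chase 'b': 1→0 ⇒ 0;  out=∅∪out(0)=∅
  fail(6) 'daddbd': from fail(5)=0 chase 'd': 0 ⇒ 1;  out={0}∪out(1)={0}

Run:
i=0 'd': node 0→1
i=1 'c': node 1→7
i=2 'c': node 7→8
i=3 'c': node 8→9  ** P1@[0:3]
i=4 'd': node 9→1 (fail-walked)
i=5 'c': node 1→7
i=6 'c': node 7→8
i=7 'c': node 8→9  ** P1@[4:7]
i=8 'a': node 9→0 (fail-walked)
i=9 'd': node 0→1
i=10 'a': node 1→2
i=11 'd': node 2→3
i=12 'd': node 3→4
i=13 'b': node 4→5
i=14 'd': node 5→6  ** P0@[9:14]
i=15 'a': node 6→2 (fail-walked)
i=16 'b': node 2→0 (fail-walked)
i=17 'a': node 0→0
i=18 'b': node 0→0
i=19 'a': node 0→0
i=20 'c': node 0→0
i=21 'c': node 0→0
i=22 'd': node 0→1
i=23 'a': node 1→2
i=24 'd': node 2→3
i=25 'd': node 3→4
i=26 'b': node 4→5
i=27 'd': node 5→6  ** P0@[22:27]
i=28 'a': node 6→2 (fail-walked)
i=29 'd': node 2→3
i=30 'c': node 3→7 (fail-walked)
i=31 'c': node 7→8
i=32 'c': node 8→9  ** P1@[29:32]
i=33 'd': node 9→1 (fail-walked)
i=34 'a': node 1→2
i=35 'd': node 2→3
i=36 'd': node 3→4
i=37 'b': node 4→5
i=38 'd': node 5→6  ** P0@[33:38]
i=39 'c': node 6→7 (fail-walked)
i=40 'd': node 7→1 (fail-walked)
i=41 'a': node 1→2
i=42 'd': node 2→3
i=43 'd': node 3→4
i=44 'b': node 4→5
i=45 'd': node 5→6  ** P0@[40:45]
i=46 'b': node 6→0 (fail-walked)
i=47 'd': node 0→1
i=48 'a': node 1→2
i=49 'd': node 2→3
i=50 'd': node 3→4
i=51 'b': node 4→5
i=52 'd': node 5→6  ** P0@[47:52]
i=53 'd': node 6→1 (fail-walked)
i=54 'd': node 1→1 (fail-walked)
i=55 'a': node 1→2
i=56 'd': node 2→3
i=57 'd': node 3→4
i=58 'b': node 4→5
i=59 'd': node 5→6  ** P0@[54:59]
i=60 'b': node 6→0 (fail-walked)
i=61 'd': node 0→1
i=62 'c': node 1→7
i=63 'c': node 7→8
i=64 'c': node 8→9  ** P1@[61:64]
i=65 'd': node 9→1 (fail-walked)
i=66 'c': node 1→7
i=67 'c': node 7→8
i=68 'c': node 8→9  ** P1@[65:68]
i=69 'a': node 9→0 (fail-walked)
i=70 'd': node 0→1
i=71 'd': node 1→1 (fail-walked)
i=72 'c': node 1→7
i=73 'c': node 7→8
i=74 'c': node 8→9  ** P1@[71:74]

Result: [[3,1],[7,1],[14,0],[27,0],[32,1],[38,0],[45,0],[52,0],[59,0],[64,1],[68,1],[74,1]]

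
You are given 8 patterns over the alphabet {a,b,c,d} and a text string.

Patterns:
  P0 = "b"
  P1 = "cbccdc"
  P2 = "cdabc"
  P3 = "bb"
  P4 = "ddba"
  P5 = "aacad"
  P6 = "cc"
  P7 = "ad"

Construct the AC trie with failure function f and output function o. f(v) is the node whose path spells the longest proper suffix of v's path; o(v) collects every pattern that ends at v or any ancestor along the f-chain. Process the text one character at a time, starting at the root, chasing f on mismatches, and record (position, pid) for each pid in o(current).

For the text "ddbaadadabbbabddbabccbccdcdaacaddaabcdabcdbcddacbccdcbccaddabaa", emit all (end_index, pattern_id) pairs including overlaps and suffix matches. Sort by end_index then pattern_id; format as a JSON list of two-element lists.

Construct AC machine:
Trie nodes:
  n0 'ε': a→17 b→1 c→2 d→13
  n1 'b': b→12  ←P0
  n2 'c': b→3 c→22 d→8
  n3 'cb': c→4
  n4 'cbc': c→5
  n5 'cbcc': d→6
  n6 'cbccd': c→7
  n7 'cbccdc': ·  ←P1
  n8 'cd': a→9
  n9 'cda': b→10
  n10 'cdab': c→11
  n11 'cdabc': ·  ←P2
  n12 'bb': ·  ←P3
  n13 'd': d→14
  n14 'dd': b→15
  n15 'ddb': a→16
  n16 'ddba': ·  ←P4
  n17 'a': a→18 d→23
  n18 'aa': c→19
  n19 'aac': a→20
  n20 'aaca': d→21
  n21 'aacad': ·  ←P5
  n22 'cc': ·  ←P6
  n23 'ad': ·  ←P7

Failure links (BFS by depth):
  n1('b'): parent n0 fail=0; on 'b' 0 → fail=0;  out {0}∪∅={0}
  n2('c'): parent n0 fail=0; on 'c' 0 → fail=0;  out ∅∪∅=∅
  n13('d'): parent n0 fail=0; on 'd' 0 → fail=0;  out ∅∪∅=∅
  n17('a'): parent n0 fail=0; on 'a' 0 → fail=0;  out ∅∪∅=∅
  n3('cb'): parent n2 fail=0; on 'b' 0 → fail=1;  out ∅∪{0}={0}
  n8('cd'): parent n2 fail=0; on 'd' 0 → fail=13;  out ∅∪∅=∅
  n12('bb'): parent n1 fail=0; on 'b' 0 → fail=1;  out {3}∪{0}={0,3}
  n14('dd'): parent n13 fail=0; on 'd' 0 → fail=13;  out ∅∪∅=∅
  n18('aa'): parent n17 fail=0; on 'a' 0 → fail=17;  out ∅∪∅=∅
  n22('cc'): parent n2 fail=0; on 'c' 0 → fail=2;  out {6}∪∅={6}
  n23('ad'): parent n17 fail=0; on 'd' 0 → fail=13;  out {7}∪∅={7}
  n4('cbc'): parent n3 fail=1; on 'c' 1→0 → fail=2;  out ∅∪∅=∅
  n9('cda'): parent n8 fail=13; on 'a' 13→0 → fail=17;  out ∅∪∅=∅
  n15('ddb'): parent n14 fail=13; on 'b' 13→0 → fail=1;  out ∅∪{0}={0}
  n19('aac'): parent n18 fail=17; on 'c' 17→0 → fail=2;  out ∅∪∅=∅
  n5('cbcc'): parent n4 fail=2; on 'c' 2 → fail=22;  out ∅∪{6}={6}
  n10('cdab'): parent n9 fail=17; on 'b' 17→0 → fail=1;  out ∅∪{0}={0}
  n16('ddba'): parent n15 fail=1; on 'a' 1→0 → fail=17;  out {4}∪∅={4}
  n20('aaca'): parent n19 fail=2; on 'a' 2→0 → fail=17;  out ∅∪∅=∅
  n6('cbccd'): parent n5 fail=22; on 'd' 22→2 → fail=8;  out ∅∪∅=∅
  n11('cdabc'): parent n10 fail=1; on 'c' 1→0 → fail=2;  out {2}∪∅={2}
  n21('aacad'): parent n20 fail=17; on 'd' 17 → fail=23;  out {5}∪{7}={5,7}
  n7('cbccdc'): parent n6 fail=8; on 'c' 8→13→0 → fail=2;  out {1}∪∅={1}

Text stream:
[0] read 'd'  n0⇒n13
[1] read 'd'  n13⇒n14
[2] read 'b'  n14⇒n15  emit P0@[2:2]
[3] read 'a'  n15⇒n16  emit P4@[0:3]
[4] read 'a'  n16⇒n18 ·f
[5] read 'd'  n18⇒n23 ·f  emit P7@[4:5]
[6] read 'a'  n23⇒n17 ·f
[7] read 'd'  n17⇒n23  emit P7@[6:7]
[8] read 'a'  n23⇒n17 ·f
[9] read 'b'  n17⇒n1 ·f  emit P0@[9:9]
[10] read 'b'  n1⇒n12  emit P0@[10:10],P3@[9:10]
[11] read 'b'  n12⇒n12 ·f  emit P0@[11:11],P3@[10:11]
[12] read 'a'  n12⇒n17 ·f
[13] read 'b'  n17⇒n1 ·f  emit P0@[13:13]
[14] read 'd'  n1⇒n13 ·f
[15] read 'd'  n13⇒n14
[16] read 'b'  n14⇒n15  emit P0@[16:16]
[17] read 'a'  n15⇒n16  emit P4@[14:17]
[18] read 'b'  n16⇒n1 ·f  emit P0@[18:18]
[19] read 'c'  n1⇒n2 ·f
[20] read 'c'  n2⇒n22  emit P6@[19:20]
[21] read 'b'  n22⇒n3 ·f  emit P0@[21:21]
[22] read 'c'  n3⇒n4
[23] read 'c'  n4⇒n5  emit P6@[22:23]
[24] read 'd'  n5⇒n6
[25] read 'c'  n6⇒n7  emit P1@[20:25]
[26] read 'd'  n7⇒n8 ·f
[27] read 'a'  n8⇒n9
[28] read 'a'  n9⇒n18 ·f
[29] read 'c'  n18⇒n19
[30] read 'a'  n19⇒n20
[31] read 'd'  n20⇒n21  emit P5@[27:31],P7@[30:31]
[32] read 'd'  n21⇒n14 ·f
[33] read 'a'  n14⇒n17 ·f
[34] read 'a'  n17⇒n18
[35] read 'b'  n18⇒n1 ·f  emit P0@[35:35]
[36] read 'c'  n1⇒n2 ·f
[37] read 'd'  n2⇒n8
[38] read 'a'  n8⇒n9
[39] read 'b'  n9⇒n10  emit P0@[39:39]
[40] read 'c'  n10⇒n11  emit P2@[36:40]
[41] read 'd'  n11⇒n8 ·f
[42] read 'b'  n8⇒n1 ·f  emit P0@[42:42]
[43] read 'c'  n1⇒n2 ·f
[44] read 'd'  n2⇒n8
[45] read 'd'  n8⇒n14 ·f
[46] read 'a'  n14⇒n17 ·f
[47] read 'c'  n17⇒n2 ·f
[48] read 'b'  n2⇒n3  emit P0@[48:48]
[49] read 'c'  n3⇒n4
[50] read 'c'  n4⇒n5  emit P6@[49:50]
[51] read 'd'  n5⇒n6
[52] read 'c'  n6⇒n7  emit P1@[47:52]
[53] read 'b'  n7⇒n3 ·f  emit P0@[53:53]
[54] read 'c'  n3⇒n4
[55] read 'c'  n4⇒n5  emit P6@[54:55]
[56] read 'a'  n5⇒n17 ·f
[57] read 'd'  n17⇒n23  emit P7@[56:57]
[58] read 'd'  n23⇒n14 ·f
[59] read 'a'  n14⇒n17 ·f
[60] read 'b'  n17⇒n1 ·f  emit P0@[60:60]
[61] read 'a'  n1⇒n17 ·f
[62] read 'a'  n17⇒n18

All matches (sorted): [[2,0],[3,4],[5,7],[7,7],[9,0],[10,0],[10,3],[11,0],[11,3],[13,0],[16,0],[17,4],[18,0],[20,6],[21,0],[23,6],[25,1],[31,5],[31,7],[35,0],[39,0],[40,2],[42,0],[48,0],[50,6],[52,1],[53,0],[55,6],[57,7],[60,0]]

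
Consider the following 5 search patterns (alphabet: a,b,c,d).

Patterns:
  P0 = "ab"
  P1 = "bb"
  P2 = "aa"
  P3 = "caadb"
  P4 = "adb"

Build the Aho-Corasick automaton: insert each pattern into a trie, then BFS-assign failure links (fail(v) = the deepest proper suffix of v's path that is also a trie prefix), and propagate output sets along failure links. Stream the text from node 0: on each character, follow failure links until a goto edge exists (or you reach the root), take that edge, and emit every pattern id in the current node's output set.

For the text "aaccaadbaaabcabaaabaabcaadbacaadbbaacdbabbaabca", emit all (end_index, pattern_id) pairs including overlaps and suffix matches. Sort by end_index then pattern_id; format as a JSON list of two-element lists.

Construct AC machine:
Trie (insert patterns):
  0='ε' goto a→1 b→3 c→6
  1='a' goto a→5 b→2 d→11
  2='ab' goto ·  ←P0
  3='b' goto b→4
  4='bb' goto ·  ←P1
  5='aa' goto ·  ←P2
  6='c' goto a→7
  7='ca' goto a→8
  8='caa' goto d→9
  9='caad' goto b→10
  10='caadb' goto ·  ←P3
  11='ad' goto b→12
  12='adb' goto ·  ←P4

BFS fail/out derivation:
  fail(1) 'a': from fail(0)=0 chase 'a': 0 ⇒ 0;  out=∅∪out(0)=∅
  fail(3) 'b': from fail(0)=0 chase 'b': 0 ⇒ 0;  out=∅∪out(0)=∅
  fail(6) 'c': from fail(0)=0 chase 'c': 0 ⇒ 0;  out=∅∪out(0)=∅
  fail(2) 'ab': from fail(1)=0 chase 'b': 0 ⇒ 3;  out={0}∪out(3)={0}
  fail(4) 'bb': from fail(3)=0 chase 'b': 0 ⇒ 3;  out={1}∪out(3)={1}
  fail(5) 'aa': from fail(1)=0 chase 'a': 0 ⇒ 1;  out={2}∪out(1)={2}
  fail(7) 'ca': from fail(6)=0 chase 'a': 0 ⇒ 1;  out=∅∪out(1)=∅
  fail(11) 'ad': from fail(1)=0 chase 'd': 0 ⇒ 0;  out=∅∪out(0)=∅
  fail(8) 'caa': from fail(7)=1 chase 'a': 1 ⇒ 5;  out=∅∪out(5)={2}
  fail(12) 'adb': from fail(11)=0 chase 'b': 0 ⇒ 3;  out={4}∪out(3)={4}
  fail(9) 'caad': from fail(8)=5 chase 'd': 5→1 ⇒ 11;  out=∅∪out(11)=∅
  fail(10) 'caadb': from fail(9)=11 chase 'b': 11 ⇒ 12;  out={3}∪out(12)={3,4}

Scan:
[0] read 'a'  n0⇒n1
[1] read 'a'  n1⇒n5  emit P2@[0:1]
[2] read 'c'  n5⇒n6 (fail-walked)
[3] read 'c'  n6⇒n6 (fail-walked)
[4] read 'a'  n6⇒n7
[5] read 'a'  n7⇒n8  emit P2@[4:5]
[6] read 'd'  n8⇒n9
[7] read 'b'  n9⇒n10  emit P3@[3:7],P4@[5:7]
[8] read 'a'  n10⇒n1 (fail-walked)
[9] read 'a'  n1⇒n5  emit P2@[8:9]
[10] read 'a'  n5⇒n5 (fail-walked)  emit P2@[9:10]
[11] read 'b'  n5⇒n2 (fail-walked)  emit P0@[10:11]
[12] read 'c'  n2⇒n6 (fail-walked)
[13] read 'a'  n6⇒n7
[14] read 'b'  n7⇒n2 (fail-walked)  emit P0@[13:14]
[15] read 'a'  n2⇒n1 (fail-walked)
[16] read 'a'  n1⇒n5  emit P2@[15:16]
[17] read 'a'  n5⇒n5 (fail-walked)  emit P2@[16:17]
[18] read 'b'  n5⇒n2 (fail-walked)  emit P0@[17:18]
[19] read 'a'  n2⇒n1 (fail-walked)
[20] read 'a'  n1⇒n5  emit P2@[19:20]
[21] read 'b'  n5⇒n2 (fail-walked)  emit P0@[20:21]
[22] read 'c'  n2⇒n6 (fail-walked)
[23] read 'a'  n6⇒n7
[24] read 'a'  n7⇒n8  emit P2@[23:24]
[25] read 'd'  n8⇒n9
[26] read 'b'  n9⇒n10  emit P3@[22:26],P4@[24:26]
[27] read 'a'  n10⇒n1 (fail-walked)
[28] read 'c'  n1⇒n6 (fail-walked)
[29] read 'a'  n6⇒n7
[30] read 'a'  n7⇒n8  emit P2@[29:30]
[31] read 'd'  n8⇒n9
[32] read 'b'  n9⇒n10  emit P3@[28:32],P4@[30:32]
[33] read 'b'  n10⇒n4 (fail-walked)  emit P1@[32:33]
[34] read 'a'  n4⇒n1 (fail-walked)
[35] read 'a'  n1⇒n5  emit P2@[34:35]
[36] read 'c'  n5⇒n6 (fail-walked)
[37] read 'd'  n6⇒n0 (fail-walked)
[38] read 'b'  n0⇒n3
[39] read 'a'  n3⇒n1 (fail-walked)
[40] read 'b'  n1⇒n2  emit P0@[39:40]
[41] read 'b'  n2⇒n4 (fail-walked)  emit P1@[40:41]
[42] read 'a'  n4⇒n1 (fail-walked)
[43] read 'a'  n1⇒n5  emit P2@[42:43]
[44] read 'b'  n5⇒n2 (fail-walked)  emit P0@[43:44]
[45] read 'c'  n2⇒n6 (fail-walked)
[46] read 'a'  n6⇒n7

All matches (sorted): [[1,2],[5,2],[7,3],[7,4],[9,2],[10,2],[11,0],[14,0],[16,2],[17,2],[18,0],[20,2],[21,0],[24,2],[26,3],[26,4],[30,2],[32,3],[32,4],[33,1],[35,2],[40,0],[41,1],[43,2],[44,0]]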